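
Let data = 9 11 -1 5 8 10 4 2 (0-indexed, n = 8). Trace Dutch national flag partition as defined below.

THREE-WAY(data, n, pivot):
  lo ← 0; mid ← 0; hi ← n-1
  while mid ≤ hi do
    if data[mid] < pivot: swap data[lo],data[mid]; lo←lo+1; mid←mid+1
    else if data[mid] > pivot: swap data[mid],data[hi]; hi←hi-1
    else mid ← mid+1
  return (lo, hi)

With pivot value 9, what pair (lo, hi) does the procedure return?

(5, 5)

pivot = 9; lo=0, mid=0, hi=7
data[mid]=9=9: mid=1
data[mid]=11>9: swap data[1],data[7]; hi=6 → 9 2 -1 5 8 10 4 11
data[mid]=2<9: swap data[0],data[1]; lo=1,mid=2 → 2 9 -1 5 8 10 4 11
data[mid]=-1<9: swap data[1],data[2]; lo=2,mid=3 → 2 -1 9 5 8 10 4 11
data[mid]=5<9: swap data[2],data[3]; lo=3,mid=4 → 2 -1 5 9 8 10 4 11
data[mid]=8<9: swap data[3],data[4]; lo=4,mid=5 → 2 -1 5 8 9 10 4 11
data[mid]=10>9: swap data[5],data[6]; hi=5 → 2 -1 5 8 9 4 10 11
data[mid]=4<9: swap data[4],data[5]; lo=5,mid=6 → 2 -1 5 8 4 9 10 11
end: lo=5, hi=5; data = 2 -1 5 8 4 9 10 11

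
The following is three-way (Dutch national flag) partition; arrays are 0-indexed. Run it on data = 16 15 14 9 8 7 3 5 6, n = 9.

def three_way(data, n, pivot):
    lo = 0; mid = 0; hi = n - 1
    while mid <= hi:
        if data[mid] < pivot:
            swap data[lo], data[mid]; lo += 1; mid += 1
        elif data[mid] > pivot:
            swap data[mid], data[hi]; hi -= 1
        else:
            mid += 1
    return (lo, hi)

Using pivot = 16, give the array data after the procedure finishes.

15 14 9 8 7 3 5 6 16

lo=0 mid=0 hi=8
16=16: mid=1
15<16: swap(0,1), lo=1 mid=2 ⇒ 15 16 14 9 8 7 3 5 6
14<16: swap(1,2), lo=2 mid=3 ⇒ 15 14 16 9 8 7 3 5 6
9<16: swap(2,3), lo=3 mid=4 ⇒ 15 14 9 16 8 7 3 5 6
8<16: swap(3,4), lo=4 mid=5 ⇒ 15 14 9 8 16 7 3 5 6
7<16: swap(4,5), lo=5 mid=6 ⇒ 15 14 9 8 7 16 3 5 6
3<16: swap(5,6), lo=6 mid=7 ⇒ 15 14 9 8 7 3 16 5 6
5<16: swap(6,7), lo=7 mid=8 ⇒ 15 14 9 8 7 3 5 16 6
6<16: swap(7,8), lo=8 mid=9 ⇒ 15 14 9 8 7 3 5 6 16
done. lo=8 hi=8; data=15 14 9 8 7 3 5 6 16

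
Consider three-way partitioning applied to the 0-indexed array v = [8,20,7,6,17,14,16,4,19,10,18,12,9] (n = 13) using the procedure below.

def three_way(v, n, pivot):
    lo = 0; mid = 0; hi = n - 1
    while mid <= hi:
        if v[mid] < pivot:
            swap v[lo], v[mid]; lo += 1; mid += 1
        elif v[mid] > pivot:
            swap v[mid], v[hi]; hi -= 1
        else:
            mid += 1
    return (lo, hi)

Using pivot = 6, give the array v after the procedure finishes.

[4,6,7,17,14,16,20,19,10,18,12,9,8]

pivot = 6; lo=0, mid=0, hi=12
v[mid]=8>6: swap v[0],v[12]; hi=11 → [9,20,7,6,17,14,16,4,19,10,18,12,8]
v[mid]=9>6: swap v[0],v[11]; hi=10 → [12,20,7,6,17,14,16,4,19,10,18,9,8]
v[mid]=12>6: swap v[0],v[10]; hi=9 → [18,20,7,6,17,14,16,4,19,10,12,9,8]
v[mid]=18>6: swap v[0],v[9]; hi=8 → [10,20,7,6,17,14,16,4,19,18,12,9,8]
v[mid]=10>6: swap v[0],v[8]; hi=7 → [19,20,7,6,17,14,16,4,10,18,12,9,8]
v[mid]=19>6: swap v[0],v[7]; hi=6 → [4,20,7,6,17,14,16,19,10,18,12,9,8]
v[mid]=4<6: swap v[0],v[0]; lo=1,mid=1 → [4,20,7,6,17,14,16,19,10,18,12,9,8]
v[mid]=20>6: swap v[1],v[6]; hi=5 → [4,16,7,6,17,14,20,19,10,18,12,9,8]
v[mid]=16>6: swap v[1],v[5]; hi=4 → [4,14,7,6,17,16,20,19,10,18,12,9,8]
v[mid]=14>6: swap v[1],v[4]; hi=3 → [4,17,7,6,14,16,20,19,10,18,12,9,8]
v[mid]=17>6: swap v[1],v[3]; hi=2 → [4,6,7,17,14,16,20,19,10,18,12,9,8]
v[mid]=6=6: mid=2
v[mid]=7>6: swap v[2],v[2]; hi=1 → [4,6,7,17,14,16,20,19,10,18,12,9,8]
end: lo=1, hi=1; v = [4,6,7,17,14,16,20,19,10,18,12,9,8]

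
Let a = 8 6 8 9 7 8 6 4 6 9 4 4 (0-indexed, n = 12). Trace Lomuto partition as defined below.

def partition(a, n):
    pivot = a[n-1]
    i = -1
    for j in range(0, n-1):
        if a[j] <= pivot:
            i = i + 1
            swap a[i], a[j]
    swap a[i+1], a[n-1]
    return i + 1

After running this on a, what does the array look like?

4 4 4 9 7 8 6 8 6 9 6 8

pivot=4, i=-1
j=0: 8>4, skip
j=1: 6>4, skip
j=2: 8>4, skip
j=3: 9>4, skip
j=4: 7>4, skip
j=5: 8>4, skip
j=6: 6>4, skip
j=7: 4≤4, i=0, swap(0,7) ⇒ 4 6 8 9 7 8 6 8 6 9 4 4
j=8: 6>4, skip
j=9: 9>4, skip
j=10: 4≤4, i=1, swap(1,10) ⇒ 4 4 8 9 7 8 6 8 6 9 6 4
swap(2,11) ⇒ 4 4 4 9 7 8 6 8 6 9 6 8; return 2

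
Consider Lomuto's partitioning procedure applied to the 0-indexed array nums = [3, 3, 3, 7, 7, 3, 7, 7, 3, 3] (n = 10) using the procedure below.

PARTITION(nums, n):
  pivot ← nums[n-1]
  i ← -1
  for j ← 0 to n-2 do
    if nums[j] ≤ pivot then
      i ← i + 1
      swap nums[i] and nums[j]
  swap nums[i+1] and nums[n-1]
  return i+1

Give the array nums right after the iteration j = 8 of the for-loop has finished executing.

[3, 3, 3, 3, 3, 7, 7, 7, 7, 3]

pivot=3, i=-1
j=0: 3≤3, i=0, swap(0,0) ⇒ [3, 3, 3, 7, 7, 3, 7, 7, 3, 3]
j=1: 3≤3, i=1, swap(1,1) ⇒ [3, 3, 3, 7, 7, 3, 7, 7, 3, 3]
j=2: 3≤3, i=2, swap(2,2) ⇒ [3, 3, 3, 7, 7, 3, 7, 7, 3, 3]
j=3: 7>3, skip
j=4: 7>3, skip
j=5: 3≤3, i=3, swap(3,5) ⇒ [3, 3, 3, 3, 7, 7, 7, 7, 3, 3]
j=6: 7>3, skip
j=7: 7>3, skip
j=8: 3≤3, i=4, swap(4,8) ⇒ [3, 3, 3, 3, 3, 7, 7, 7, 7, 3]
(after j=8) nums = [3, 3, 3, 3, 3, 7, 7, 7, 7, 3]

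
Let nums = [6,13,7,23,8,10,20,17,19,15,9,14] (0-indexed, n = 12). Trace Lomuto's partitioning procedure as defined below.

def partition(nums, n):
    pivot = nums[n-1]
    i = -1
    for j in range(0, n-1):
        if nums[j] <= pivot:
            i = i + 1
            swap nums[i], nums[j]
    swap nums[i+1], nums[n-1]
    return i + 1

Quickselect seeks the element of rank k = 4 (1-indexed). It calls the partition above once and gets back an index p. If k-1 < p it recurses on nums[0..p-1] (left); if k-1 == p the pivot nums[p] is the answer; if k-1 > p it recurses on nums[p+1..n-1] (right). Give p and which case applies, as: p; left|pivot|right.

pivot = nums[11] = 14; i = -1
j=0: nums[0]=6 ≤ 14 → i=0, swap nums[0],nums[0] (no change) → [6,13,7,23,8,10,20,17,19,15,9,14]
j=1: nums[1]=13 ≤ 14 → i=1, swap nums[1],nums[1] (no change) → [6,13,7,23,8,10,20,17,19,15,9,14]
j=2: nums[2]=7 ≤ 14 → i=2, swap nums[2],nums[2] (no change) → [6,13,7,23,8,10,20,17,19,15,9,14]
j=3: nums[3]=23 > 14 → no swap
j=4: nums[4]=8 ≤ 14 → i=3, swap nums[3],nums[4] → [6,13,7,8,23,10,20,17,19,15,9,14]
j=5: nums[5]=10 ≤ 14 → i=4, swap nums[4],nums[5] → [6,13,7,8,10,23,20,17,19,15,9,14]
j=6: nums[6]=20 > 14 → no swap
j=7: nums[7]=17 > 14 → no swap
j=8: nums[8]=19 > 14 → no swap
j=9: nums[9]=15 > 14 → no swap
j=10: nums[10]=9 ≤ 14 → i=5, swap nums[5],nums[10] → [6,13,7,8,10,9,20,17,19,15,23,14]
final swap nums[6],nums[11] → [6,13,7,8,10,9,14,17,19,15,23,20]; return 6
p = 6; k-1 = 3 < 6 ⇒ left

6; left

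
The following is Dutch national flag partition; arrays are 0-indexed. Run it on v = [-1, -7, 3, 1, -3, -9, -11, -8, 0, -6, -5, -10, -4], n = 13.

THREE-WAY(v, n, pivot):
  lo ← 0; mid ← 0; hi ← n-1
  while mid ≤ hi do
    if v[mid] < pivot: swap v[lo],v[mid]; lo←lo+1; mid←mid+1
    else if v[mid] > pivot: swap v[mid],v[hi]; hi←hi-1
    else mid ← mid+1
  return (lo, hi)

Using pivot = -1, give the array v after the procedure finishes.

pivot = -1; lo=0, mid=0, hi=12
v[mid]=-1=-1: mid=1
v[mid]=-7<-1: swap v[0],v[1]; lo=1,mid=2 → [-7, -1, 3, 1, -3, -9, -11, -8, 0, -6, -5, -10, -4]
v[mid]=3>-1: swap v[2],v[12]; hi=11 → [-7, -1, -4, 1, -3, -9, -11, -8, 0, -6, -5, -10, 3]
v[mid]=-4<-1: swap v[1],v[2]; lo=2,mid=3 → [-7, -4, -1, 1, -3, -9, -11, -8, 0, -6, -5, -10, 3]
v[mid]=1>-1: swap v[3],v[11]; hi=10 → [-7, -4, -1, -10, -3, -9, -11, -8, 0, -6, -5, 1, 3]
v[mid]=-10<-1: swap v[2],v[3]; lo=3,mid=4 → [-7, -4, -10, -1, -3, -9, -11, -8, 0, -6, -5, 1, 3]
v[mid]=-3<-1: swap v[3],v[4]; lo=4,mid=5 → [-7, -4, -10, -3, -1, -9, -11, -8, 0, -6, -5, 1, 3]
v[mid]=-9<-1: swap v[4],v[5]; lo=5,mid=6 → [-7, -4, -10, -3, -9, -1, -11, -8, 0, -6, -5, 1, 3]
v[mid]=-11<-1: swap v[5],v[6]; lo=6,mid=7 → [-7, -4, -10, -3, -9, -11, -1, -8, 0, -6, -5, 1, 3]
v[mid]=-8<-1: swap v[6],v[7]; lo=7,mid=8 → [-7, -4, -10, -3, -9, -11, -8, -1, 0, -6, -5, 1, 3]
v[mid]=0>-1: swap v[8],v[10]; hi=9 → [-7, -4, -10, -3, -9, -11, -8, -1, -5, -6, 0, 1, 3]
v[mid]=-5<-1: swap v[7],v[8]; lo=8,mid=9 → [-7, -4, -10, -3, -9, -11, -8, -5, -1, -6, 0, 1, 3]
v[mid]=-6<-1: swap v[8],v[9]; lo=9,mid=10 → [-7, -4, -10, -3, -9, -11, -8, -5, -6, -1, 0, 1, 3]
end: lo=9, hi=9; v = [-7, -4, -10, -3, -9, -11, -8, -5, -6, -1, 0, 1, 3]

[-7, -4, -10, -3, -9, -11, -8, -5, -6, -1, 0, 1, 3]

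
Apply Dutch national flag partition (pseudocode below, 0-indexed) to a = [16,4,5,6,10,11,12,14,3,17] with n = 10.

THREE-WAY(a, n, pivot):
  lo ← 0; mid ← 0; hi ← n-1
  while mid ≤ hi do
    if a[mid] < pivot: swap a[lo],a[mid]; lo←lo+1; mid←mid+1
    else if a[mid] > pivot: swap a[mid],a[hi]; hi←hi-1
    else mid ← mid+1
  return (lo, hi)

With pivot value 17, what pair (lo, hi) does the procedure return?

pivot = 17; lo=0, mid=0, hi=9
a[mid]=16<17: swap a[0],a[0]; lo=1,mid=1 → [16,4,5,6,10,11,12,14,3,17]
a[mid]=4<17: swap a[1],a[1]; lo=2,mid=2 → [16,4,5,6,10,11,12,14,3,17]
a[mid]=5<17: swap a[2],a[2]; lo=3,mid=3 → [16,4,5,6,10,11,12,14,3,17]
a[mid]=6<17: swap a[3],a[3]; lo=4,mid=4 → [16,4,5,6,10,11,12,14,3,17]
a[mid]=10<17: swap a[4],a[4]; lo=5,mid=5 → [16,4,5,6,10,11,12,14,3,17]
a[mid]=11<17: swap a[5],a[5]; lo=6,mid=6 → [16,4,5,6,10,11,12,14,3,17]
a[mid]=12<17: swap a[6],a[6]; lo=7,mid=7 → [16,4,5,6,10,11,12,14,3,17]
a[mid]=14<17: swap a[7],a[7]; lo=8,mid=8 → [16,4,5,6,10,11,12,14,3,17]
a[mid]=3<17: swap a[8],a[8]; lo=9,mid=9 → [16,4,5,6,10,11,12,14,3,17]
a[mid]=17=17: mid=10
end: lo=9, hi=9; a = [16,4,5,6,10,11,12,14,3,17]

(9, 9)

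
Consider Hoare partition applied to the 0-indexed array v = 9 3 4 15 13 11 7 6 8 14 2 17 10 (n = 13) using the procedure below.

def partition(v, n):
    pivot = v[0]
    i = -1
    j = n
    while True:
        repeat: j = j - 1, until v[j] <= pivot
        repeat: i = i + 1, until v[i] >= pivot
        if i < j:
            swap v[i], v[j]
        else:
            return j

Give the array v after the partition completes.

pivot = v[0] = 9; i = -1, j = 13
j→10 (v[10]=2≤9), i→0 (v[0]=9≥9); i<j, swap → 2 3 4 15 13 11 7 6 8 14 9 17 10
j→8 (v[8]=8≤9), i→3 (v[3]=15≥9); i<j, swap → 2 3 4 8 13 11 7 6 15 14 9 17 10
j→7 (v[7]=6≤9), i→4 (v[4]=13≥9); i<j, swap → 2 3 4 8 6 11 7 13 15 14 9 17 10
j→6 (v[6]=7≤9), i→5 (v[5]=11≥9); i<j, swap → 2 3 4 8 6 7 11 13 15 14 9 17 10
j→5, i→6; i≥j, return j=5. v = 2 3 4 8 6 7 11 13 15 14 9 17 10

2 3 4 8 6 7 11 13 15 14 9 17 10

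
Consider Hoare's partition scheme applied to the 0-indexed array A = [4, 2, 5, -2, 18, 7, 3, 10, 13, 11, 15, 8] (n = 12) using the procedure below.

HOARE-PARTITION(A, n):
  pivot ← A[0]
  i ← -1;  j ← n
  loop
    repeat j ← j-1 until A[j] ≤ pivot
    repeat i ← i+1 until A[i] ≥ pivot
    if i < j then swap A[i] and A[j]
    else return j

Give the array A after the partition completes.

pivot = A[0] = 4; i = -1, j = 12
j→6 (A[6]=3≤4), i→0 (A[0]=4≥4); i<j, swap → [3, 2, 5, -2, 18, 7, 4, 10, 13, 11, 15, 8]
j→3 (A[3]=-2≤4), i→2 (A[2]=5≥4); i<j, swap → [3, 2, -2, 5, 18, 7, 4, 10, 13, 11, 15, 8]
j→2, i→3; i≥j, return j=2. A = [3, 2, -2, 5, 18, 7, 4, 10, 13, 11, 15, 8]

[3, 2, -2, 5, 18, 7, 4, 10, 13, 11, 15, 8]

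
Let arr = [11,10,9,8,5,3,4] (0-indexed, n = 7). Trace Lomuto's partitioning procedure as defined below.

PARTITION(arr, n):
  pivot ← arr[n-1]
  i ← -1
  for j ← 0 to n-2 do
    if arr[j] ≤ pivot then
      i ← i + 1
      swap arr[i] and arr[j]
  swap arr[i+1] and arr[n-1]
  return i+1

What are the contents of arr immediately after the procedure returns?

[3,4,9,8,5,11,10]

pivot=4, i=-1
j=0: 11>4, skip
j=1: 10>4, skip
j=2: 9>4, skip
j=3: 8>4, skip
j=4: 5>4, skip
j=5: 3≤4, i=0, swap(0,5) ⇒ [3,10,9,8,5,11,4]
swap(1,6) ⇒ [3,4,9,8,5,11,10]; return 1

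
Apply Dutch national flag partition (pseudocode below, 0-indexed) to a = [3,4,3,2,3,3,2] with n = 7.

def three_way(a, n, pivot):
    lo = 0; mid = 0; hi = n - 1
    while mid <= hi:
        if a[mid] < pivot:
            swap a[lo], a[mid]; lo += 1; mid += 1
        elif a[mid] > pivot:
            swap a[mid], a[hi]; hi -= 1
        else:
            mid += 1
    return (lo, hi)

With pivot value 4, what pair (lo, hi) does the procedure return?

pivot = 4; lo=0, mid=0, hi=6
a[mid]=3<4: swap a[0],a[0]; lo=1,mid=1 → [3,4,3,2,3,3,2]
a[mid]=4=4: mid=2
a[mid]=3<4: swap a[1],a[2]; lo=2,mid=3 → [3,3,4,2,3,3,2]
a[mid]=2<4: swap a[2],a[3]; lo=3,mid=4 → [3,3,2,4,3,3,2]
a[mid]=3<4: swap a[3],a[4]; lo=4,mid=5 → [3,3,2,3,4,3,2]
a[mid]=3<4: swap a[4],a[5]; lo=5,mid=6 → [3,3,2,3,3,4,2]
a[mid]=2<4: swap a[5],a[6]; lo=6,mid=7 → [3,3,2,3,3,2,4]
end: lo=6, hi=6; a = [3,3,2,3,3,2,4]

(6, 6)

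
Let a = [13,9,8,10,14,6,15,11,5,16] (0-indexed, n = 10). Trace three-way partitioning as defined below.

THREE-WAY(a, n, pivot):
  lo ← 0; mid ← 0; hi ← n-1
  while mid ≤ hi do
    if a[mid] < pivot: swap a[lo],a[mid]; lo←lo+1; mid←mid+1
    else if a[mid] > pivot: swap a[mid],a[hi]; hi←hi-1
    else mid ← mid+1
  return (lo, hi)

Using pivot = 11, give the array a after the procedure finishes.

[5,9,8,10,6,11,15,14,16,13]

lo=0 mid=0 hi=9
13>11: swap(0,9), hi=8 ⇒ [16,9,8,10,14,6,15,11,5,13]
16>11: swap(0,8), hi=7 ⇒ [5,9,8,10,14,6,15,11,16,13]
5<11: swap(0,0), lo=1 mid=1 ⇒ [5,9,8,10,14,6,15,11,16,13]
9<11: swap(1,1), lo=2 mid=2 ⇒ [5,9,8,10,14,6,15,11,16,13]
8<11: swap(2,2), lo=3 mid=3 ⇒ [5,9,8,10,14,6,15,11,16,13]
10<11: swap(3,3), lo=4 mid=4 ⇒ [5,9,8,10,14,6,15,11,16,13]
14>11: swap(4,7), hi=6 ⇒ [5,9,8,10,11,6,15,14,16,13]
11=11: mid=5
6<11: swap(4,5), lo=5 mid=6 ⇒ [5,9,8,10,6,11,15,14,16,13]
15>11: swap(6,6), hi=5 ⇒ [5,9,8,10,6,11,15,14,16,13]
done. lo=5 hi=5; a=[5,9,8,10,6,11,15,14,16,13]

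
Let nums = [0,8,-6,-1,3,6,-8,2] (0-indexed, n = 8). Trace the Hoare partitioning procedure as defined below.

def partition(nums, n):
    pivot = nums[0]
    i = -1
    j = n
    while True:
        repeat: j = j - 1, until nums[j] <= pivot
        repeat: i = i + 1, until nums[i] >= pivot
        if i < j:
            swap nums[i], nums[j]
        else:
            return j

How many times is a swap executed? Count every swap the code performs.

pivot = nums[0] = 0; i = -1, j = 8
j→6 (nums[6]=-8≤0), i→0 (nums[0]=0≥0); i<j, swap → [-8,8,-6,-1,3,6,0,2]
j→3 (nums[3]=-1≤0), i→1 (nums[1]=8≥0); i<j, swap → [-8,-1,-6,8,3,6,0,2]
j→2, i→3; i≥j, return j=2. nums = [-8,-1,-6,8,3,6,0,2]

2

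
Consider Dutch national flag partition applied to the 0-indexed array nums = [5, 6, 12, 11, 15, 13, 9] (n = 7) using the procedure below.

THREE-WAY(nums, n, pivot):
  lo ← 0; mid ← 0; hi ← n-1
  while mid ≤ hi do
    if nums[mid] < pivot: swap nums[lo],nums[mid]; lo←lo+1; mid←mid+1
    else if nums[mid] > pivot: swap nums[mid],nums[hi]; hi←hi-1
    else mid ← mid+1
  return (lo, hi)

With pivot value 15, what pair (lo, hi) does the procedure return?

pivot = 15; lo=0, mid=0, hi=6
nums[mid]=5<15: swap nums[0],nums[0]; lo=1,mid=1 → [5, 6, 12, 11, 15, 13, 9]
nums[mid]=6<15: swap nums[1],nums[1]; lo=2,mid=2 → [5, 6, 12, 11, 15, 13, 9]
nums[mid]=12<15: swap nums[2],nums[2]; lo=3,mid=3 → [5, 6, 12, 11, 15, 13, 9]
nums[mid]=11<15: swap nums[3],nums[3]; lo=4,mid=4 → [5, 6, 12, 11, 15, 13, 9]
nums[mid]=15=15: mid=5
nums[mid]=13<15: swap nums[4],nums[5]; lo=5,mid=6 → [5, 6, 12, 11, 13, 15, 9]
nums[mid]=9<15: swap nums[5],nums[6]; lo=6,mid=7 → [5, 6, 12, 11, 13, 9, 15]
end: lo=6, hi=6; nums = [5, 6, 12, 11, 13, 9, 15]

(6, 6)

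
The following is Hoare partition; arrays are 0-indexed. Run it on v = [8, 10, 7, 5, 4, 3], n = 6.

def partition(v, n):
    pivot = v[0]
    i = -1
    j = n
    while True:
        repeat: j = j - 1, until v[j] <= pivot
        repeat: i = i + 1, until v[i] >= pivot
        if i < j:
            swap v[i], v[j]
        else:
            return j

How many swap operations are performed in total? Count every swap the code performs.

pivot = v[0] = 8; i = -1, j = 6
j→5 (v[5]=3≤8), i→0 (v[0]=8≥8); i<j, swap → [3, 10, 7, 5, 4, 8]
j→4 (v[4]=4≤8), i→1 (v[1]=10≥8); i<j, swap → [3, 4, 7, 5, 10, 8]
j→3, i→4; i≥j, return j=3. v = [3, 4, 7, 5, 10, 8]

2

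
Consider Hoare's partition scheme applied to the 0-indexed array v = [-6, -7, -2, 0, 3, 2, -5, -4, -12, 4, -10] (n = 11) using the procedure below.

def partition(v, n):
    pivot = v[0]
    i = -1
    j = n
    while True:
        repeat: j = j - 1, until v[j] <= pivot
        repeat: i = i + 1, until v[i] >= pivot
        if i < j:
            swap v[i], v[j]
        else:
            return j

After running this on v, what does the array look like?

pivot=-6
j stops at 10 (-10), i stops at 0 (-6); swap ⇒ [-10, -7, -2, 0, 3, 2, -5, -4, -12, 4, -6]
j stops at 8 (-12), i stops at 2 (-2); swap ⇒ [-10, -7, -12, 0, 3, 2, -5, -4, -2, 4, -6]
j stops at 2, i stops at 3; i≥j ⇒ return 2. v=[-10, -7, -12, 0, 3, 2, -5, -4, -2, 4, -6]

[-10, -7, -12, 0, 3, 2, -5, -4, -2, 4, -6]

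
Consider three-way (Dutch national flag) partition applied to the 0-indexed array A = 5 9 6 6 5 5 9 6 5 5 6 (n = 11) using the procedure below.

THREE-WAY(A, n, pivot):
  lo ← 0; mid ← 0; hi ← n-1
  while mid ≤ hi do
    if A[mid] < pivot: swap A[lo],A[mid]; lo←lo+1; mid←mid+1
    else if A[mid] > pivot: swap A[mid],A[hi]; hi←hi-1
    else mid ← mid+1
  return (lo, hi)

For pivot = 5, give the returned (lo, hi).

(0, 4)

lo=0 mid=0 hi=10
5=5: mid=1
9>5: swap(1,10), hi=9 ⇒ 5 6 6 6 5 5 9 6 5 5 9
6>5: swap(1,9), hi=8 ⇒ 5 5 6 6 5 5 9 6 5 6 9
5=5: mid=2
6>5: swap(2,8), hi=7 ⇒ 5 5 5 6 5 5 9 6 6 6 9
5=5: mid=3
6>5: swap(3,7), hi=6 ⇒ 5 5 5 6 5 5 9 6 6 6 9
6>5: swap(3,6), hi=5 ⇒ 5 5 5 9 5 5 6 6 6 6 9
9>5: swap(3,5), hi=4 ⇒ 5 5 5 5 5 9 6 6 6 6 9
5=5: mid=4
5=5: mid=5
done. lo=0 hi=4; A=5 5 5 5 5 9 6 6 6 6 9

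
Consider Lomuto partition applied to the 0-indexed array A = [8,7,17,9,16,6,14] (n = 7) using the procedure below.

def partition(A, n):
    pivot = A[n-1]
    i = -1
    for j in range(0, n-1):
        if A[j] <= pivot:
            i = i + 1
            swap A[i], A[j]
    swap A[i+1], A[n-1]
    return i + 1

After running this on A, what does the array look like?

pivot=14, i=-1
j=0: 8≤14, i=0, swap(0,0) ⇒ [8,7,17,9,16,6,14]
j=1: 7≤14, i=1, swap(1,1) ⇒ [8,7,17,9,16,6,14]
j=2: 17>14, skip
j=3: 9≤14, i=2, swap(2,3) ⇒ [8,7,9,17,16,6,14]
j=4: 16>14, skip
j=5: 6≤14, i=3, swap(3,5) ⇒ [8,7,9,6,16,17,14]
swap(4,6) ⇒ [8,7,9,6,14,17,16]; return 4

[8,7,9,6,14,17,16]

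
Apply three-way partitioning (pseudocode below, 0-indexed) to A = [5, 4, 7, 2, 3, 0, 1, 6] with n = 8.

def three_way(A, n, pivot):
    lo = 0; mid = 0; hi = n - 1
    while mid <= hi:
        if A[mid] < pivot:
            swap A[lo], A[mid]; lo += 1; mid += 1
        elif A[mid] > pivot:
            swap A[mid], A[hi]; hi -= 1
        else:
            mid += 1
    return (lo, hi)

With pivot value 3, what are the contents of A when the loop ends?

lo=0 mid=0 hi=7
5>3: swap(0,7), hi=6 ⇒ [6, 4, 7, 2, 3, 0, 1, 5]
6>3: swap(0,6), hi=5 ⇒ [1, 4, 7, 2, 3, 0, 6, 5]
1<3: swap(0,0), lo=1 mid=1 ⇒ [1, 4, 7, 2, 3, 0, 6, 5]
4>3: swap(1,5), hi=4 ⇒ [1, 0, 7, 2, 3, 4, 6, 5]
0<3: swap(1,1), lo=2 mid=2 ⇒ [1, 0, 7, 2, 3, 4, 6, 5]
7>3: swap(2,4), hi=3 ⇒ [1, 0, 3, 2, 7, 4, 6, 5]
3=3: mid=3
2<3: swap(2,3), lo=3 mid=4 ⇒ [1, 0, 2, 3, 7, 4, 6, 5]
done. lo=3 hi=3; A=[1, 0, 2, 3, 7, 4, 6, 5]

[1, 0, 2, 3, 7, 4, 6, 5]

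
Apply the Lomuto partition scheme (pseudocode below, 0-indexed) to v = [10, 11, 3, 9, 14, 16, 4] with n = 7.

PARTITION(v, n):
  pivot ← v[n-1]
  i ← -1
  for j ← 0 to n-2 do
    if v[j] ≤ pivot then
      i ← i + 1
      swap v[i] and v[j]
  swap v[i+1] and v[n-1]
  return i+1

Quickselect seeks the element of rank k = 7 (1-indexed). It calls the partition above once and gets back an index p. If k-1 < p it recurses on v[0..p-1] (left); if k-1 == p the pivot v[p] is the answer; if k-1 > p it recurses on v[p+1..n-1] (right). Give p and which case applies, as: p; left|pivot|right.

1; right

pivot = v[6] = 4; i = -1
j=0: v[0]=10 > 4 → no swap
j=1: v[1]=11 > 4 → no swap
j=2: v[2]=3 ≤ 4 → i=0, swap v[0],v[2] → [3, 11, 10, 9, 14, 16, 4]
j=3: v[3]=9 > 4 → no swap
j=4: v[4]=14 > 4 → no swap
j=5: v[5]=16 > 4 → no swap
final swap v[1],v[6] → [3, 4, 10, 9, 14, 16, 11]; return 1
p = 1; k-1 = 6 > 1 ⇒ right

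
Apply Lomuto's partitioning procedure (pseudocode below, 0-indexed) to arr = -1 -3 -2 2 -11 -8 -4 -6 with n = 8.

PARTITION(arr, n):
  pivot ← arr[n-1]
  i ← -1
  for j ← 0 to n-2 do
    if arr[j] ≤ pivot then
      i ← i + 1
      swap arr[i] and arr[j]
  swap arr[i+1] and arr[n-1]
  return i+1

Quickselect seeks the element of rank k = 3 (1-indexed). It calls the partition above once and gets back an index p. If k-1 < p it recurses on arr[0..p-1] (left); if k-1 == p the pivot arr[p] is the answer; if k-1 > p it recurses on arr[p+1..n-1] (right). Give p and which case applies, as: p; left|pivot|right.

pivot = arr[7] = -6; i = -1
j=0: arr[0]=-1 > -6 → no swap
j=1: arr[1]=-3 > -6 → no swap
j=2: arr[2]=-2 > -6 → no swap
j=3: arr[3]=2 > -6 → no swap
j=4: arr[4]=-11 ≤ -6 → i=0, swap arr[0],arr[4] → -11 -3 -2 2 -1 -8 -4 -6
j=5: arr[5]=-8 ≤ -6 → i=1, swap arr[1],arr[5] → -11 -8 -2 2 -1 -3 -4 -6
j=6: arr[6]=-4 > -6 → no swap
final swap arr[2],arr[7] → -11 -8 -6 2 -1 -3 -4 -2; return 2
p = 2; k-1 = 2 == 2 ⇒ pivot

2; pivot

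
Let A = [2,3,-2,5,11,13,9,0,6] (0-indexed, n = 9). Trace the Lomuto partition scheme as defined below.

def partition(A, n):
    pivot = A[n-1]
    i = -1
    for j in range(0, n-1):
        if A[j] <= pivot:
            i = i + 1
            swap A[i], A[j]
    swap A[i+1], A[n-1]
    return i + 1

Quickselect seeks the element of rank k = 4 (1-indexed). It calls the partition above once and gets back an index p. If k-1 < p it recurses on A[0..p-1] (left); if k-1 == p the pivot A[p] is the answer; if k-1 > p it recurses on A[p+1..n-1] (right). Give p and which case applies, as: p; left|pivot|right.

pivot = A[8] = 6; i = -1
j=0: A[0]=2 ≤ 6 → i=0, swap A[0],A[0] (no change) → [2,3,-2,5,11,13,9,0,6]
j=1: A[1]=3 ≤ 6 → i=1, swap A[1],A[1] (no change) → [2,3,-2,5,11,13,9,0,6]
j=2: A[2]=-2 ≤ 6 → i=2, swap A[2],A[2] (no change) → [2,3,-2,5,11,13,9,0,6]
j=3: A[3]=5 ≤ 6 → i=3, swap A[3],A[3] (no change) → [2,3,-2,5,11,13,9,0,6]
j=4: A[4]=11 > 6 → no swap
j=5: A[5]=13 > 6 → no swap
j=6: A[6]=9 > 6 → no swap
j=7: A[7]=0 ≤ 6 → i=4, swap A[4],A[7] → [2,3,-2,5,0,13,9,11,6]
final swap A[5],A[8] → [2,3,-2,5,0,6,9,11,13]; return 5
p = 5; k-1 = 3 < 5 ⇒ left

5; left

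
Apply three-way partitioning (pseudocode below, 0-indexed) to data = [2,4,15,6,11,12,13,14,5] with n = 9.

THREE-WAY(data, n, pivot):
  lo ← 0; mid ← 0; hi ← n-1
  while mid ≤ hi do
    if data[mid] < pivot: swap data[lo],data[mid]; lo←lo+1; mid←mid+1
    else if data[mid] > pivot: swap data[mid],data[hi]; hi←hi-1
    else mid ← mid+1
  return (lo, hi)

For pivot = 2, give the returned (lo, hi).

(0, 0)

pivot = 2; lo=0, mid=0, hi=8
data[mid]=2=2: mid=1
data[mid]=4>2: swap data[1],data[8]; hi=7 → [2,5,15,6,11,12,13,14,4]
data[mid]=5>2: swap data[1],data[7]; hi=6 → [2,14,15,6,11,12,13,5,4]
data[mid]=14>2: swap data[1],data[6]; hi=5 → [2,13,15,6,11,12,14,5,4]
data[mid]=13>2: swap data[1],data[5]; hi=4 → [2,12,15,6,11,13,14,5,4]
data[mid]=12>2: swap data[1],data[4]; hi=3 → [2,11,15,6,12,13,14,5,4]
data[mid]=11>2: swap data[1],data[3]; hi=2 → [2,6,15,11,12,13,14,5,4]
data[mid]=6>2: swap data[1],data[2]; hi=1 → [2,15,6,11,12,13,14,5,4]
data[mid]=15>2: swap data[1],data[1]; hi=0 → [2,15,6,11,12,13,14,5,4]
end: lo=0, hi=0; data = [2,15,6,11,12,13,14,5,4]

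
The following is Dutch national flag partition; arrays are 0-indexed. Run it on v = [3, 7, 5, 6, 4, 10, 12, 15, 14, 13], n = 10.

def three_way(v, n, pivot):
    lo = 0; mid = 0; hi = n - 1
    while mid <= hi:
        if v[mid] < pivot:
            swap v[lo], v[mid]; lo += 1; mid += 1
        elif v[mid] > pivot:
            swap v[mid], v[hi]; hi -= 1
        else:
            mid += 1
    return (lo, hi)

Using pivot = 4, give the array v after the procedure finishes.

lo=0 mid=0 hi=9
3<4: swap(0,0), lo=1 mid=1 ⇒ [3, 7, 5, 6, 4, 10, 12, 15, 14, 13]
7>4: swap(1,9), hi=8 ⇒ [3, 13, 5, 6, 4, 10, 12, 15, 14, 7]
13>4: swap(1,8), hi=7 ⇒ [3, 14, 5, 6, 4, 10, 12, 15, 13, 7]
14>4: swap(1,7), hi=6 ⇒ [3, 15, 5, 6, 4, 10, 12, 14, 13, 7]
15>4: swap(1,6), hi=5 ⇒ [3, 12, 5, 6, 4, 10, 15, 14, 13, 7]
12>4: swap(1,5), hi=4 ⇒ [3, 10, 5, 6, 4, 12, 15, 14, 13, 7]
10>4: swap(1,4), hi=3 ⇒ [3, 4, 5, 6, 10, 12, 15, 14, 13, 7]
4=4: mid=2
5>4: swap(2,3), hi=2 ⇒ [3, 4, 6, 5, 10, 12, 15, 14, 13, 7]
6>4: swap(2,2), hi=1 ⇒ [3, 4, 6, 5, 10, 12, 15, 14, 13, 7]
done. lo=1 hi=1; v=[3, 4, 6, 5, 10, 12, 15, 14, 13, 7]

[3, 4, 6, 5, 10, 12, 15, 14, 13, 7]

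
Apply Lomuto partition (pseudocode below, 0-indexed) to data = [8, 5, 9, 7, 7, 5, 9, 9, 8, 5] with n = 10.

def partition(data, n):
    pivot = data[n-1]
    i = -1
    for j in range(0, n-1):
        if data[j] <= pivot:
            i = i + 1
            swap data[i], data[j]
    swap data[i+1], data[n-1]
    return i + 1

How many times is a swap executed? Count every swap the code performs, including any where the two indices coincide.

pivot=5, i=-1
j=0: 8>5, skip
j=1: 5≤5, i=0, swap(0,1) ⇒ [5, 8, 9, 7, 7, 5, 9, 9, 8, 5]
j=2: 9>5, skip
j=3: 7>5, skip
j=4: 7>5, skip
j=5: 5≤5, i=1, swap(1,5) ⇒ [5, 5, 9, 7, 7, 8, 9, 9, 8, 5]
j=6: 9>5, skip
j=7: 9>5, skip
j=8: 8>5, skip
swap(2,9) ⇒ [5, 5, 5, 7, 7, 8, 9, 9, 8, 9]; return 2

3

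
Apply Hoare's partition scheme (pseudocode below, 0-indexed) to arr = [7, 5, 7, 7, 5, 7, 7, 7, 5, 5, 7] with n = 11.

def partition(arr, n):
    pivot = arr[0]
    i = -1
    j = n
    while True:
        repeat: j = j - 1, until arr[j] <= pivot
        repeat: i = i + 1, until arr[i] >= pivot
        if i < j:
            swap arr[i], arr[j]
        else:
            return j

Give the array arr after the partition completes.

[7, 5, 5, 5, 5, 7, 7, 7, 7, 7, 7]

pivot = arr[0] = 7; i = -1, j = 11
j→10 (arr[10]=7≤7), i→0 (arr[0]=7≥7); i<j, swap → [7, 5, 7, 7, 5, 7, 7, 7, 5, 5, 7]
j→9 (arr[9]=5≤7), i→2 (arr[2]=7≥7); i<j, swap → [7, 5, 5, 7, 5, 7, 7, 7, 5, 7, 7]
j→8 (arr[8]=5≤7), i→3 (arr[3]=7≥7); i<j, swap → [7, 5, 5, 5, 5, 7, 7, 7, 7, 7, 7]
j→7 (arr[7]=7≤7), i→5 (arr[5]=7≥7); i<j, swap → [7, 5, 5, 5, 5, 7, 7, 7, 7, 7, 7]
j→6, i→6; i≥j, return j=6. arr = [7, 5, 5, 5, 5, 7, 7, 7, 7, 7, 7]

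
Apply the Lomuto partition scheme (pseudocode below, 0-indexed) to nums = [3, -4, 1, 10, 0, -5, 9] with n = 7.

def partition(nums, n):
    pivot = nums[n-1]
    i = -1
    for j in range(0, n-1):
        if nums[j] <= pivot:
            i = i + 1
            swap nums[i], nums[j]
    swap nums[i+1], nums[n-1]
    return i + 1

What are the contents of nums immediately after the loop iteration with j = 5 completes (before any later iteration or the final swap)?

[3, -4, 1, 0, -5, 10, 9]

pivot = nums[6] = 9; i = -1
j=0: nums[0]=3 ≤ 9 → i=0, swap nums[0],nums[0] (no change) → [3, -4, 1, 10, 0, -5, 9]
j=1: nums[1]=-4 ≤ 9 → i=1, swap nums[1],nums[1] (no change) → [3, -4, 1, 10, 0, -5, 9]
j=2: nums[2]=1 ≤ 9 → i=2, swap nums[2],nums[2] (no change) → [3, -4, 1, 10, 0, -5, 9]
j=3: nums[3]=10 > 9 → no swap
j=4: nums[4]=0 ≤ 9 → i=3, swap nums[3],nums[4] → [3, -4, 1, 0, 10, -5, 9]
j=5: nums[5]=-5 ≤ 9 → i=4, swap nums[4],nums[5] → [3, -4, 1, 0, -5, 10, 9]
(after j=5) nums = [3, -4, 1, 0, -5, 10, 9]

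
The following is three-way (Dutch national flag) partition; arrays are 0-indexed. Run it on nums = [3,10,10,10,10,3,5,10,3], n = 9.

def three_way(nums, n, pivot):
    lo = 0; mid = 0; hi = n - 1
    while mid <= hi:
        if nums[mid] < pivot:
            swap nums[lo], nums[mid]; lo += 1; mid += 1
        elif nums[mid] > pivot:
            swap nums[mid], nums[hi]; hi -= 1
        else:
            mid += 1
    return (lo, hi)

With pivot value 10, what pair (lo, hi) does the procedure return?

(4, 8)

lo=0 mid=0 hi=8
3<10: swap(0,0), lo=1 mid=1 ⇒ [3,10,10,10,10,3,5,10,3]
10=10: mid=2
10=10: mid=3
10=10: mid=4
10=10: mid=5
3<10: swap(1,5), lo=2 mid=6 ⇒ [3,3,10,10,10,10,5,10,3]
5<10: swap(2,6), lo=3 mid=7 ⇒ [3,3,5,10,10,10,10,10,3]
10=10: mid=8
3<10: swap(3,8), lo=4 mid=9 ⇒ [3,3,5,3,10,10,10,10,10]
done. lo=4 hi=8; nums=[3,3,5,3,10,10,10,10,10]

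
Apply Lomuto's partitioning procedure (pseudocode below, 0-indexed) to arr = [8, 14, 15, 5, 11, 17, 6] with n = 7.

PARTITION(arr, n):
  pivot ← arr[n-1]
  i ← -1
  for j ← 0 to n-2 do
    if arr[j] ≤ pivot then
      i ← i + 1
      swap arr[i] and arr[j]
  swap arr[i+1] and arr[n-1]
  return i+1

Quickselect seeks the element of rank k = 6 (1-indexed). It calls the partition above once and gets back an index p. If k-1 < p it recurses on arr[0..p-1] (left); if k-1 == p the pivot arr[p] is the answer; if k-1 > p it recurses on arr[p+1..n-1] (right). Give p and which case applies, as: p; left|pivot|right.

pivot=6, i=-1
j=0: 8>6, skip
j=1: 14>6, skip
j=2: 15>6, skip
j=3: 5≤6, i=0, swap(0,3) ⇒ [5, 14, 15, 8, 11, 17, 6]
j=4: 11>6, skip
j=5: 17>6, skip
swap(1,6) ⇒ [5, 6, 15, 8, 11, 17, 14]; return 1
p = 1; k-1 = 5 > 1 ⇒ right

1; right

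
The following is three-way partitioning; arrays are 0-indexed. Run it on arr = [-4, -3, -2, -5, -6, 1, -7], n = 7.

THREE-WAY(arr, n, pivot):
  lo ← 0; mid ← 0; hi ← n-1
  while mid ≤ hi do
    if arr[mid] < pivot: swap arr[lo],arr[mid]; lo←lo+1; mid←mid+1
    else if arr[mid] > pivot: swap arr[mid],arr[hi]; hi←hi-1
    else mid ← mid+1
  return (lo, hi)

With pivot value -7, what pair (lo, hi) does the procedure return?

(0, 0)

pivot = -7; lo=0, mid=0, hi=6
arr[mid]=-4>-7: swap arr[0],arr[6]; hi=5 → [-7, -3, -2, -5, -6, 1, -4]
arr[mid]=-7=-7: mid=1
arr[mid]=-3>-7: swap arr[1],arr[5]; hi=4 → [-7, 1, -2, -5, -6, -3, -4]
arr[mid]=1>-7: swap arr[1],arr[4]; hi=3 → [-7, -6, -2, -5, 1, -3, -4]
arr[mid]=-6>-7: swap arr[1],arr[3]; hi=2 → [-7, -5, -2, -6, 1, -3, -4]
arr[mid]=-5>-7: swap arr[1],arr[2]; hi=1 → [-7, -2, -5, -6, 1, -3, -4]
arr[mid]=-2>-7: swap arr[1],arr[1]; hi=0 → [-7, -2, -5, -6, 1, -3, -4]
end: lo=0, hi=0; arr = [-7, -2, -5, -6, 1, -3, -4]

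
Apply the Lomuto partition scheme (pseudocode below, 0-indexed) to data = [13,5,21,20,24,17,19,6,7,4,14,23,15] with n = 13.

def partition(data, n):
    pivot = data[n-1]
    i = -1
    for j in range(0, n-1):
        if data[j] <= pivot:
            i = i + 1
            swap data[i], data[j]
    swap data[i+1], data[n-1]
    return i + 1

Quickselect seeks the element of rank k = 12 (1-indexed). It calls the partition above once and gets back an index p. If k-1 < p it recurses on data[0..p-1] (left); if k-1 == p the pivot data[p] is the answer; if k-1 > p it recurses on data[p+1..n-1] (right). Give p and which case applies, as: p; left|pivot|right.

pivot=15, i=-1
j=0: 13≤15, i=0, swap(0,0) ⇒ [13,5,21,20,24,17,19,6,7,4,14,23,15]
j=1: 5≤15, i=1, swap(1,1) ⇒ [13,5,21,20,24,17,19,6,7,4,14,23,15]
j=2: 21>15, skip
j=3: 20>15, skip
j=4: 24>15, skip
j=5: 17>15, skip
j=6: 19>15, skip
j=7: 6≤15, i=2, swap(2,7) ⇒ [13,5,6,20,24,17,19,21,7,4,14,23,15]
j=8: 7≤15, i=3, swap(3,8) ⇒ [13,5,6,7,24,17,19,21,20,4,14,23,15]
j=9: 4≤15, i=4, swap(4,9) ⇒ [13,5,6,7,4,17,19,21,20,24,14,23,15]
j=10: 14≤15, i=5, swap(5,10) ⇒ [13,5,6,7,4,14,19,21,20,24,17,23,15]
j=11: 23>15, skip
swap(6,12) ⇒ [13,5,6,7,4,14,15,21,20,24,17,23,19]; return 6
p = 6; k-1 = 11 > 6 ⇒ right

6; right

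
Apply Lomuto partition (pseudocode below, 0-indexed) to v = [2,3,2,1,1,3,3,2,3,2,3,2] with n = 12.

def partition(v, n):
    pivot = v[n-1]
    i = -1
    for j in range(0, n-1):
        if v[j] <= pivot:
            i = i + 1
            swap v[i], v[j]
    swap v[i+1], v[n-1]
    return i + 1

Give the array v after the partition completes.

pivot = v[11] = 2; i = -1
j=0: v[0]=2 ≤ 2 → i=0, swap v[0],v[0] (no change) → [2,3,2,1,1,3,3,2,3,2,3,2]
j=1: v[1]=3 > 2 → no swap
j=2: v[2]=2 ≤ 2 → i=1, swap v[1],v[2] → [2,2,3,1,1,3,3,2,3,2,3,2]
j=3: v[3]=1 ≤ 2 → i=2, swap v[2],v[3] → [2,2,1,3,1,3,3,2,3,2,3,2]
j=4: v[4]=1 ≤ 2 → i=3, swap v[3],v[4] → [2,2,1,1,3,3,3,2,3,2,3,2]
j=5: v[5]=3 > 2 → no swap
j=6: v[6]=3 > 2 → no swap
j=7: v[7]=2 ≤ 2 → i=4, swap v[4],v[7] → [2,2,1,1,2,3,3,3,3,2,3,2]
j=8: v[8]=3 > 2 → no swap
j=9: v[9]=2 ≤ 2 → i=5, swap v[5],v[9] → [2,2,1,1,2,2,3,3,3,3,3,2]
j=10: v[10]=3 > 2 → no swap
final swap v[6],v[11] → [2,2,1,1,2,2,2,3,3,3,3,3]; return 6

[2,2,1,1,2,2,2,3,3,3,3,3]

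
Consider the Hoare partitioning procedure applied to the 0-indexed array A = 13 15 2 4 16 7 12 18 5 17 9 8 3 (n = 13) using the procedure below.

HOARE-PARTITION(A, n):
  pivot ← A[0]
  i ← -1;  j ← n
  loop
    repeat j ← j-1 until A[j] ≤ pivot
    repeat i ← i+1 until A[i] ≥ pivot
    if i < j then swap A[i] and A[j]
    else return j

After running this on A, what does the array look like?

pivot=13
j stops at 12 (3), i stops at 0 (13); swap ⇒ 3 15 2 4 16 7 12 18 5 17 9 8 13
j stops at 11 (8), i stops at 1 (15); swap ⇒ 3 8 2 4 16 7 12 18 5 17 9 15 13
j stops at 10 (9), i stops at 4 (16); swap ⇒ 3 8 2 4 9 7 12 18 5 17 16 15 13
j stops at 8 (5), i stops at 7 (18); swap ⇒ 3 8 2 4 9 7 12 5 18 17 16 15 13
j stops at 7, i stops at 8; i≥j ⇒ return 7. A=3 8 2 4 9 7 12 5 18 17 16 15 13

3 8 2 4 9 7 12 5 18 17 16 15 13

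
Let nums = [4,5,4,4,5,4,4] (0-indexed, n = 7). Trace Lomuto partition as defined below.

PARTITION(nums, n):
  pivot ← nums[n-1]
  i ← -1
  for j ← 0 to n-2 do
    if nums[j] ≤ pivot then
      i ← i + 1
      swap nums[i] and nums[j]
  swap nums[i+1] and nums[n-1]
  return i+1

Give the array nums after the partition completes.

[4,4,4,4,4,5,5]

pivot = nums[6] = 4; i = -1
j=0: nums[0]=4 ≤ 4 → i=0, swap nums[0],nums[0] (no change) → [4,5,4,4,5,4,4]
j=1: nums[1]=5 > 4 → no swap
j=2: nums[2]=4 ≤ 4 → i=1, swap nums[1],nums[2] → [4,4,5,4,5,4,4]
j=3: nums[3]=4 ≤ 4 → i=2, swap nums[2],nums[3] → [4,4,4,5,5,4,4]
j=4: nums[4]=5 > 4 → no swap
j=5: nums[5]=4 ≤ 4 → i=3, swap nums[3],nums[5] → [4,4,4,4,5,5,4]
final swap nums[4],nums[6] → [4,4,4,4,4,5,5]; return 4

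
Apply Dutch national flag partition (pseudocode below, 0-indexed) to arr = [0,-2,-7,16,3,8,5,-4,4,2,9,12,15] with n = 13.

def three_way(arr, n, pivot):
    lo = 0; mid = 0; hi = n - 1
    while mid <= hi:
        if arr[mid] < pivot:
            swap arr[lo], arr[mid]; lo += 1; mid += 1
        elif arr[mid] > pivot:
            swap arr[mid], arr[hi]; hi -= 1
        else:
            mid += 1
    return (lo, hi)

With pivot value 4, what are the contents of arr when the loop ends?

[0,-2,-7,2,3,-4,4,5,8,9,12,15,16]

lo=0 mid=0 hi=12
0<4: swap(0,0), lo=1 mid=1 ⇒ [0,-2,-7,16,3,8,5,-4,4,2,9,12,15]
-2<4: swap(1,1), lo=2 mid=2 ⇒ [0,-2,-7,16,3,8,5,-4,4,2,9,12,15]
-7<4: swap(2,2), lo=3 mid=3 ⇒ [0,-2,-7,16,3,8,5,-4,4,2,9,12,15]
16>4: swap(3,12), hi=11 ⇒ [0,-2,-7,15,3,8,5,-4,4,2,9,12,16]
15>4: swap(3,11), hi=10 ⇒ [0,-2,-7,12,3,8,5,-4,4,2,9,15,16]
12>4: swap(3,10), hi=9 ⇒ [0,-2,-7,9,3,8,5,-4,4,2,12,15,16]
9>4: swap(3,9), hi=8 ⇒ [0,-2,-7,2,3,8,5,-4,4,9,12,15,16]
2<4: swap(3,3), lo=4 mid=4 ⇒ [0,-2,-7,2,3,8,5,-4,4,9,12,15,16]
3<4: swap(4,4), lo=5 mid=5 ⇒ [0,-2,-7,2,3,8,5,-4,4,9,12,15,16]
8>4: swap(5,8), hi=7 ⇒ [0,-2,-7,2,3,4,5,-4,8,9,12,15,16]
4=4: mid=6
5>4: swap(6,7), hi=6 ⇒ [0,-2,-7,2,3,4,-4,5,8,9,12,15,16]
-4<4: swap(5,6), lo=6 mid=7 ⇒ [0,-2,-7,2,3,-4,4,5,8,9,12,15,16]
done. lo=6 hi=6; arr=[0,-2,-7,2,3,-4,4,5,8,9,12,15,16]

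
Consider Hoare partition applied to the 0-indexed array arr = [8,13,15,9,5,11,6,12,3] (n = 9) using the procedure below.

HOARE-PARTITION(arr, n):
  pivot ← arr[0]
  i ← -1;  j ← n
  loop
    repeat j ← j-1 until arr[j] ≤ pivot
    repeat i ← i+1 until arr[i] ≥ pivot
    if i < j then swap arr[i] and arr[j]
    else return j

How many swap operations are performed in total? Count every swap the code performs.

pivot=8
j stops at 8 (3), i stops at 0 (8); swap ⇒ [3,13,15,9,5,11,6,12,8]
j stops at 6 (6), i stops at 1 (13); swap ⇒ [3,6,15,9,5,11,13,12,8]
j stops at 4 (5), i stops at 2 (15); swap ⇒ [3,6,5,9,15,11,13,12,8]
j stops at 2, i stops at 3; i≥j ⇒ return 2. arr=[3,6,5,9,15,11,13,12,8]

3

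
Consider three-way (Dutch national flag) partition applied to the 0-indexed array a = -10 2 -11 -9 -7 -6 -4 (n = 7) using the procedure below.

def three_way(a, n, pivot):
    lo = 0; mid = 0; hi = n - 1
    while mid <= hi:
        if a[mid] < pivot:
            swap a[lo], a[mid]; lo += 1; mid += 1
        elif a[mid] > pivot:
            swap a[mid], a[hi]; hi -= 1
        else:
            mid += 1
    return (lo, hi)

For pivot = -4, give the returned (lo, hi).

lo=0 mid=0 hi=6
-10<-4: swap(0,0), lo=1 mid=1 ⇒ -10 2 -11 -9 -7 -6 -4
2>-4: swap(1,6), hi=5 ⇒ -10 -4 -11 -9 -7 -6 2
-4=-4: mid=2
-11<-4: swap(1,2), lo=2 mid=3 ⇒ -10 -11 -4 -9 -7 -6 2
-9<-4: swap(2,3), lo=3 mid=4 ⇒ -10 -11 -9 -4 -7 -6 2
-7<-4: swap(3,4), lo=4 mid=5 ⇒ -10 -11 -9 -7 -4 -6 2
-6<-4: swap(4,5), lo=5 mid=6 ⇒ -10 -11 -9 -7 -6 -4 2
done. lo=5 hi=5; a=-10 -11 -9 -7 -6 -4 2

(5, 5)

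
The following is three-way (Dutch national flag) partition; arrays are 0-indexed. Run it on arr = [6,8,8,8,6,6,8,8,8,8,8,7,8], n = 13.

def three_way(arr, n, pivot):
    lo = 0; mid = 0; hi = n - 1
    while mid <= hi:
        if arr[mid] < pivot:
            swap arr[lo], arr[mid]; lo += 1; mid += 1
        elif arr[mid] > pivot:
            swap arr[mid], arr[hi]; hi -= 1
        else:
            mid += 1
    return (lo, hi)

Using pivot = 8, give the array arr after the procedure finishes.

lo=0 mid=0 hi=12
6<8: swap(0,0), lo=1 mid=1 ⇒ [6,8,8,8,6,6,8,8,8,8,8,7,8]
8=8: mid=2
8=8: mid=3
8=8: mid=4
6<8: swap(1,4), lo=2 mid=5 ⇒ [6,6,8,8,8,6,8,8,8,8,8,7,8]
6<8: swap(2,5), lo=3 mid=6 ⇒ [6,6,6,8,8,8,8,8,8,8,8,7,8]
8=8: mid=7
8=8: mid=8
8=8: mid=9
8=8: mid=10
8=8: mid=11
7<8: swap(3,11), lo=4 mid=12 ⇒ [6,6,6,7,8,8,8,8,8,8,8,8,8]
8=8: mid=13
done. lo=4 hi=12; arr=[6,6,6,7,8,8,8,8,8,8,8,8,8]

[6,6,6,7,8,8,8,8,8,8,8,8,8]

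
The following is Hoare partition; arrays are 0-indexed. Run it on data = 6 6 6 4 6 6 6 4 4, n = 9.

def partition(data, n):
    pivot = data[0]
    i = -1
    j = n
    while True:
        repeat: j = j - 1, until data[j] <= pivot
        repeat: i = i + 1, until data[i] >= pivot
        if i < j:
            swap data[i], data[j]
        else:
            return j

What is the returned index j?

pivot = data[0] = 6; i = -1, j = 9
j→8 (data[8]=4≤6), i→0 (data[0]=6≥6); i<j, swap → 4 6 6 4 6 6 6 4 6
j→7 (data[7]=4≤6), i→1 (data[1]=6≥6); i<j, swap → 4 4 6 4 6 6 6 6 6
j→6 (data[6]=6≤6), i→2 (data[2]=6≥6); i<j, swap → 4 4 6 4 6 6 6 6 6
j→5 (data[5]=6≤6), i→4 (data[4]=6≥6); i<j, swap → 4 4 6 4 6 6 6 6 6
j→4, i→5; i≥j, return j=4. data = 4 4 6 4 6 6 6 6 6

4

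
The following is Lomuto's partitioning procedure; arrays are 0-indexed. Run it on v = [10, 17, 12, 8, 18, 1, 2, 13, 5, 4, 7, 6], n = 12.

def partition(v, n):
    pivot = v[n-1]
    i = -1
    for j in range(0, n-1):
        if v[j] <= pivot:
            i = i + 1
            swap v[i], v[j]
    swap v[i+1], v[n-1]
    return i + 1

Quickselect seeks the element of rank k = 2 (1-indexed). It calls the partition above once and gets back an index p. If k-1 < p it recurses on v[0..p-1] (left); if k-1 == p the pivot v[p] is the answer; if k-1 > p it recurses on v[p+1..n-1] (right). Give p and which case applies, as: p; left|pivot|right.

4; left

pivot = v[11] = 6; i = -1
j=0: v[0]=10 > 6 → no swap
j=1: v[1]=17 > 6 → no swap
j=2: v[2]=12 > 6 → no swap
j=3: v[3]=8 > 6 → no swap
j=4: v[4]=18 > 6 → no swap
j=5: v[5]=1 ≤ 6 → i=0, swap v[0],v[5] → [1, 17, 12, 8, 18, 10, 2, 13, 5, 4, 7, 6]
j=6: v[6]=2 ≤ 6 → i=1, swap v[1],v[6] → [1, 2, 12, 8, 18, 10, 17, 13, 5, 4, 7, 6]
j=7: v[7]=13 > 6 → no swap
j=8: v[8]=5 ≤ 6 → i=2, swap v[2],v[8] → [1, 2, 5, 8, 18, 10, 17, 13, 12, 4, 7, 6]
j=9: v[9]=4 ≤ 6 → i=3, swap v[3],v[9] → [1, 2, 5, 4, 18, 10, 17, 13, 12, 8, 7, 6]
j=10: v[10]=7 > 6 → no swap
final swap v[4],v[11] → [1, 2, 5, 4, 6, 10, 17, 13, 12, 8, 7, 18]; return 4
p = 4; k-1 = 1 < 4 ⇒ left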